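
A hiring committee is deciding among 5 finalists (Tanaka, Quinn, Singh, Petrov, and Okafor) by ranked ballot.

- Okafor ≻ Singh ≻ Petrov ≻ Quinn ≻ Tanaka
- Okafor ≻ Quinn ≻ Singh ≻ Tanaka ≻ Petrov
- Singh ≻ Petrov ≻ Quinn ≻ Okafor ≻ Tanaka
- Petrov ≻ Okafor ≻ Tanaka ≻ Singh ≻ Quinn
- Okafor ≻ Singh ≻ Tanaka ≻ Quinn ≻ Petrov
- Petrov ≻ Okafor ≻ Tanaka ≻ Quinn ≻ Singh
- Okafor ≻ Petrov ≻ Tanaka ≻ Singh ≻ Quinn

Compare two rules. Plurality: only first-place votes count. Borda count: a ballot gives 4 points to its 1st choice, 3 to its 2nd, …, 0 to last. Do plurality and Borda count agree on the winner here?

Yes

Plurality first-place counts: Tanaka 0, Quinn 0, Singh 1, Petrov 2, Okafor 4 → Okafor.
Borda totals: Tanaka 9, Quinn 8, Singh 14, Petrov 16, Okafor 23 → Okafor.
The two rules agree on Okafor.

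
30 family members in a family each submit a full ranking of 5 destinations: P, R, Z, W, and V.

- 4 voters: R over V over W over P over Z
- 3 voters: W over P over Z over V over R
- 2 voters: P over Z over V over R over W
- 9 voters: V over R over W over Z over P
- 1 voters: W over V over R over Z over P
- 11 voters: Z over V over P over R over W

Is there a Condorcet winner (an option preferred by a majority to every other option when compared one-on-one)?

No

Head-to-head results (30 voters total):
P vs R: P wins 16–14.
P vs Z: Z wins 21–9.
P vs W: W wins 17–13.
P vs V: V wins 25–5.
R vs Z: Z wins 16–14.
R vs W: R wins 26–4.
R vs V: V wins 26–4.
Z vs W: W wins 17–13.
Z vs V: Z wins 16–14.
W vs V: V wins 26–4.
No candidate beats all others: P beats R beats W beats P, a majority cycle.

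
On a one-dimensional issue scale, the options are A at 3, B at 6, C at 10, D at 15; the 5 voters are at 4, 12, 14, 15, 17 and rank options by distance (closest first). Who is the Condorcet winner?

With single-peaked preferences on a line, the Condorcet winner is the candidate closest to the median voter.
The median voter (position 14) is closest to D at 15.
Check: D vs A — voters closer to D: 4 of 5.

D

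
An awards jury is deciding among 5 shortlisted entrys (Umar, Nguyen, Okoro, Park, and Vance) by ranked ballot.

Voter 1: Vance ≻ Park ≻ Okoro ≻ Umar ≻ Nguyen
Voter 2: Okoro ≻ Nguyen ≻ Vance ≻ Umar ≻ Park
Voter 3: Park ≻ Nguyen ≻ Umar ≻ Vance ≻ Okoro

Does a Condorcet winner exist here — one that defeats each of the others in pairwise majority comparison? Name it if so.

No Condorcet winner

Head-to-head results (3 voters total):
Umar vs Nguyen: Nguyen wins 2–1.
Umar vs Okoro: Okoro wins 2–1.
Umar vs Park: Park wins 2–1.
Umar vs Vance: Vance wins 2–1.
Nguyen vs Okoro: Okoro wins 2–1.
Nguyen vs Park: Park wins 2–1.
Nguyen vs Vance: Nguyen wins 2–1.
Okoro vs Park: Park wins 2–1.
Okoro vs Vance: Vance wins 2–1.
Park vs Vance: Vance wins 2–1.
No candidate beats all others: Nguyen beats Vance beats Okoro beats Nguyen, a majority cycle.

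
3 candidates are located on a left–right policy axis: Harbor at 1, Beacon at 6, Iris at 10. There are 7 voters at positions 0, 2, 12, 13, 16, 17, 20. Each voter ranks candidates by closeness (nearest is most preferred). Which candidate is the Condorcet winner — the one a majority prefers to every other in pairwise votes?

With single-peaked preferences on a line, the Condorcet winner is the candidate closest to the median voter.
The median voter (position 13) is closest to Iris at 10.
Check: Iris vs Harbor — voters closer to Iris: 5 of 7.

Iris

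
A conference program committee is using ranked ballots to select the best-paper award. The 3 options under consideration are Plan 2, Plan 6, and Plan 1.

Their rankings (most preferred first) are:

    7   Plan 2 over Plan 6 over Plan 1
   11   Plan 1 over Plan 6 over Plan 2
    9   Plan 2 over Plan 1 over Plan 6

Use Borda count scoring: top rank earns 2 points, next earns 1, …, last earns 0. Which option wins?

Borda scores:
  Plan 2: 7·2 + 11·0 + 9·2 = 32
  Plan 6: 7·1 + 11·1 + 9·0 = 18
  Plan 1: 7·0 + 11·2 + 9·1 = 31
Plan 2 has the highest total.

Plan 2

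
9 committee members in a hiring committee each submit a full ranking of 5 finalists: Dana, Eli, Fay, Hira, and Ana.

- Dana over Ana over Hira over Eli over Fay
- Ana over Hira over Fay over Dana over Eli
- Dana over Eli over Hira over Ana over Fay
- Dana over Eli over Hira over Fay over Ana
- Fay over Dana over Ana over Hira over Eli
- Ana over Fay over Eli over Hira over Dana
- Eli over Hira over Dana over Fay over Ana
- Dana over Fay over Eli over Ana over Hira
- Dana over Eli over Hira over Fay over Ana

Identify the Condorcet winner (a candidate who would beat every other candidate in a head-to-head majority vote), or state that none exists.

Head-to-head results (9 voters total):
Dana vs Eli: Dana wins 7–2.
Dana vs Fay: Dana wins 6–3.
Dana vs Hira: Dana wins 6–3.
Dana vs Ana: Dana wins 7–2.
Eli vs Fay: Eli wins 5–4.
Eli vs Hira: Eli wins 6–3.
Eli vs Ana: Eli wins 5–4.
Fay vs Hira: Hira wins 6–3.
Fay vs Ana: Fay wins 5–4.
Hira vs Ana: Ana wins 5–4.
Dana beats each rival — Eli (7–2), Fay (6–3), Hira (6–3), Ana (7–2) — so Dana is the Condorcet winner.

Dana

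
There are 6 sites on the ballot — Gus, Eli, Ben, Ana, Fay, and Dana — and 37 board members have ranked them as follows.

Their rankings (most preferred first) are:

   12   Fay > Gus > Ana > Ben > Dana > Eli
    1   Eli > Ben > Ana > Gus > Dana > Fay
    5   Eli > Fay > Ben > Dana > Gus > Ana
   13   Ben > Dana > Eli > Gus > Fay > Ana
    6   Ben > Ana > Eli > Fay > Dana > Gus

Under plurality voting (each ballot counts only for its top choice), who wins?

Ben

First-place vote totals:
  Gus: 0
  Eli: 6
  Ben: 19
  Ana: 0
  Fay: 12
  Dana: 0
Ben has the most first-place votes.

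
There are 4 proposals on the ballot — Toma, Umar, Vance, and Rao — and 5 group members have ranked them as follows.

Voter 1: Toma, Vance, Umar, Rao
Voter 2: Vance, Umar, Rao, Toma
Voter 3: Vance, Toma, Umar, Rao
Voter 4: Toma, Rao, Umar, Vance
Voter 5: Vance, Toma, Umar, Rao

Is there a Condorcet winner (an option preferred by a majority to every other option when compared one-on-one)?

Head-to-head results (5 voters total):
Toma vs Umar: Toma wins 4–1.
Toma vs Vance: Vance wins 3–2.
Toma vs Rao: Toma wins 4–1.
Umar vs Vance: Vance wins 4–1.
Umar vs Rao: Umar wins 4–1.
Vance vs Rao: Vance wins 4–1.
Vance beats each rival — Toma (3–2), Umar (4–1), Rao (4–1) — so Vance is the Condorcet winner.

Yes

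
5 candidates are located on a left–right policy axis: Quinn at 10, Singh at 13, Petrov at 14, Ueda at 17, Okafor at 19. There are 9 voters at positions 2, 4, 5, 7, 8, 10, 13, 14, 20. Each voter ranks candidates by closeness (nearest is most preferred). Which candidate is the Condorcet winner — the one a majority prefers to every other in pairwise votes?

Quinn

With single-peaked preferences on a line, the Condorcet winner is the candidate closest to the median voter.
The median voter (position 8) is closest to Quinn at 10.
Check: Quinn vs Singh — voters closer to Quinn: 6 of 9.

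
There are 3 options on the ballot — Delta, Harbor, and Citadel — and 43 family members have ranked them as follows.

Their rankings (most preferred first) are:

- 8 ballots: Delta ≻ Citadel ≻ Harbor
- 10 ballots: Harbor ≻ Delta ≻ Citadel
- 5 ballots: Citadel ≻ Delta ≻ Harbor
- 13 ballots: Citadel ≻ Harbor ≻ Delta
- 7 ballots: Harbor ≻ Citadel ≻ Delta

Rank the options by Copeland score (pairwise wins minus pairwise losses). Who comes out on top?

Pairwise results:
  Delta vs Harbor: Harbor wins 30–13.
  Delta vs Citadel: Citadel wins 25–18.
  Harbor vs Citadel: Citadel wins 26–17.
Copeland scores (wins − losses):
  Delta: 0 − 2 = -2
  Harbor: 1 − 1 = 0
  Citadel: 2 − 0 = 2
Citadel has the best Copeland score.

Citadel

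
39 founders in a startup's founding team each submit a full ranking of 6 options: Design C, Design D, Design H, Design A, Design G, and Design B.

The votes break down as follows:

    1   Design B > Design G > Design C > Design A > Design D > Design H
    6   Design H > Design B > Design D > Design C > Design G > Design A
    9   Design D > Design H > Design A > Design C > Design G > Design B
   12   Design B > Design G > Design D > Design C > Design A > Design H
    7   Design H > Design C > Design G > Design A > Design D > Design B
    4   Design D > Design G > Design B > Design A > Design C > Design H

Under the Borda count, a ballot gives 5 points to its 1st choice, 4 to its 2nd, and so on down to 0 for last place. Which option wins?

Design D

Borda scores:
  Design C: 3 + 6·2 + 9·2 + 12·2 + 7·4 + 4·1 = 89
  Design D: 1 + 6·3 + 9·5 + 12·3 + 7·1 + 4·5 = 127
  Design H: 0 + 6·5 + 9·4 + 12·0 + 7·5 + 4·0 = 101
  Design A: 2 + 6·0 + 9·3 + 12·1 + 7·2 + 4·2 = 63
  Design G: 4 + 6·1 + 9·1 + 12·4 + 7·3 + 4·4 = 104
  Design B: 5 + 6·4 + 9·0 + 12·5 + 7·0 + 4·3 = 101
Design D has the highest total.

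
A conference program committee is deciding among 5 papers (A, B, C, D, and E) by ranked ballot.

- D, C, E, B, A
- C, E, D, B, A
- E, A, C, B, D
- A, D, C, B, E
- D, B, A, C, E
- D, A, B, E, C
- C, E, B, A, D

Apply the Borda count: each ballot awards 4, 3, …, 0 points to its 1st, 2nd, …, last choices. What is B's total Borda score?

11

Borda scores:
  A: 0 + 0 + 3 + 4 + 2 + 3 + 1 = 13
  B: 1 + 1 + 1 + 1 + 3 + 2 + 2 = 11
  C: 3 + 4 + 2 + 2 + 1 + 0 + 4 = 16
  D: 4 + 2 + 0 + 3 + 4 + 4 + 0 = 17
  E: 2 + 3 + 4 + 0 + 0 + 1 + 3 = 13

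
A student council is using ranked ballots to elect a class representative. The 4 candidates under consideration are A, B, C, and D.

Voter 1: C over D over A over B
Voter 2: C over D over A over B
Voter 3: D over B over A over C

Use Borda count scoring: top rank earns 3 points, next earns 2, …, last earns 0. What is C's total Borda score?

Borda scores:
  A: 1 + 1 + 1 = 3
  B: 0 + 0 + 2 = 2
  C: 3 + 3 + 0 = 6
  D: 2 + 2 + 3 = 7

6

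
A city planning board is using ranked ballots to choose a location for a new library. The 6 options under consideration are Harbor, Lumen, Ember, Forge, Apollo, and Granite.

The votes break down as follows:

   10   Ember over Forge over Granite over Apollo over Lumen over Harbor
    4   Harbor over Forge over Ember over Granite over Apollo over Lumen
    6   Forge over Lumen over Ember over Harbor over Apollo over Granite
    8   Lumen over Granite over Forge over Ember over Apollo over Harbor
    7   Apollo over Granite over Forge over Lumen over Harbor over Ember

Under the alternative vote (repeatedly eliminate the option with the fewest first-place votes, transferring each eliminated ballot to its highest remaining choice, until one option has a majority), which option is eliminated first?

Round 1: Ember 10, Lumen 8, Apollo 7, Forge 6, Harbor 4, Granite 0. Granite has the fewest and is eliminated.
Round 2: Ember 10, Lumen 8, Apollo 7, Forge 6, Harbor 4. Harbor has the fewest and is eliminated.
Round 3: Ember 10, Forge 10, Lumen 8, Apollo 7. Apollo has the fewest and is eliminated.
Round 4: Forge 17, Ember 10, Lumen 8. Lumen has the fewest and is eliminated.
Round 5: Forge 25, Ember 10. Forge has a majority.

Granite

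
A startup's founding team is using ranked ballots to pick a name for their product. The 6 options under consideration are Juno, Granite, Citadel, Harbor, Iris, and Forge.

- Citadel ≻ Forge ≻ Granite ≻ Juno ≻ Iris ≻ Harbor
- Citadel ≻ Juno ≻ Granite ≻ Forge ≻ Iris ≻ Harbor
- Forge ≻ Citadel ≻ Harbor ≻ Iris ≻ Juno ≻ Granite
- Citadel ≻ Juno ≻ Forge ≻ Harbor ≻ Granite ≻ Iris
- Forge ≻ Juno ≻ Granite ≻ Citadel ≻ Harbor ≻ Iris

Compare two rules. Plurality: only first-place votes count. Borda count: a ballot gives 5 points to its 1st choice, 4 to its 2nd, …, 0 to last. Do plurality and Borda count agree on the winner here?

Yes

Plurality first-place counts: Juno 0, Granite 0, Citadel 3, Harbor 0, Iris 0, Forge 2 → Citadel.
Borda totals: Juno 15, Granite 10, Citadel 21, Harbor 6, Iris 4, Forge 19 → Citadel.
The two rules agree on Citadel.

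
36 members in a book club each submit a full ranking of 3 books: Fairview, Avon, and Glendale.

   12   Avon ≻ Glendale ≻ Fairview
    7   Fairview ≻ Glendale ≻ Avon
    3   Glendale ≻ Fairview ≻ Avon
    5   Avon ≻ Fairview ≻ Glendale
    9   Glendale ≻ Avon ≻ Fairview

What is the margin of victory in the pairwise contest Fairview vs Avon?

16

Ballots ranking Fairview above Avon: 7+3 = 10.
Ballots ranking Avon above Fairview: 12+5+9 = 26.
Avon wins 26–10, a margin of 16.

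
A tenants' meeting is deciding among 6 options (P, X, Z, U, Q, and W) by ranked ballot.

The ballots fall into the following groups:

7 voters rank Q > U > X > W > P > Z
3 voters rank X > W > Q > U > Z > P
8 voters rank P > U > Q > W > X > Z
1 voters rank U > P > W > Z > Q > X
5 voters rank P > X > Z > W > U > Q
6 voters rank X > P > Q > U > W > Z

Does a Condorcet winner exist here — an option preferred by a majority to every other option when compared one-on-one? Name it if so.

Head-to-head results (30 voters total):
P vs X: X wins 16–14.
P vs Z: P wins 27–3.
P vs U: P wins 19–11.
P vs Q: P wins 20–10.
P vs W: P wins 20–10.
X vs Z: X wins 29–1.
X vs U: U wins 16–14.
X vs Q: Q wins 16–14.
X vs W: X wins 21–9.
Z vs U: U wins 25–5.
Z vs Q: Q wins 24–6.
Z vs W: W wins 25–5.
U vs Q: Q wins 16–14.
U vs W: U wins 22–8.
Q vs W: Q wins 21–9.
No candidate beats all others: P beats U beats X beats P, a majority cycle.

There is no Condorcet winner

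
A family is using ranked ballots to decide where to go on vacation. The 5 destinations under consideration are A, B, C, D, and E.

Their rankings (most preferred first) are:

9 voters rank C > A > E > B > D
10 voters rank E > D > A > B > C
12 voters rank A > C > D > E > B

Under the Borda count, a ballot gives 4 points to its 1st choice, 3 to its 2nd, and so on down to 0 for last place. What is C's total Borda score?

Borda scores:
  A: 9·3 + 10·2 + 12·4 = 95
  B: 9·1 + 10·1 + 12·0 = 19
  C: 9·4 + 10·0 + 12·3 = 72
  D: 9·0 + 10·3 + 12·2 = 54
  E: 9·2 + 10·4 + 12·1 = 70

72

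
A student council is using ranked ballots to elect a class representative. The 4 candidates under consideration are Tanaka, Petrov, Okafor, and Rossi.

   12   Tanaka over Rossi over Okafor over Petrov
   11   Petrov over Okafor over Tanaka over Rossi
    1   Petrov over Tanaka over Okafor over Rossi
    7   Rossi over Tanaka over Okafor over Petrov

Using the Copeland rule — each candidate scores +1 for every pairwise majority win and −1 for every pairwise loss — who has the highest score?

Pairwise results:
  Tanaka vs Petrov: Tanaka wins 19–12.
  Tanaka vs Okafor: Tanaka wins 20–11.
  Tanaka vs Rossi: Tanaka wins 24–7.
  Petrov vs Okafor: Okafor wins 19–12.
  Petrov vs Rossi: Rossi wins 19–12.
  Okafor vs Rossi: Rossi wins 19–12.
Copeland scores (wins − losses):
  Tanaka: 3 − 0 = 3
  Petrov: 0 − 3 = -3
  Okafor: 1 − 2 = -1
  Rossi: 2 − 1 = 1
Tanaka has the best Copeland score.

Tanaka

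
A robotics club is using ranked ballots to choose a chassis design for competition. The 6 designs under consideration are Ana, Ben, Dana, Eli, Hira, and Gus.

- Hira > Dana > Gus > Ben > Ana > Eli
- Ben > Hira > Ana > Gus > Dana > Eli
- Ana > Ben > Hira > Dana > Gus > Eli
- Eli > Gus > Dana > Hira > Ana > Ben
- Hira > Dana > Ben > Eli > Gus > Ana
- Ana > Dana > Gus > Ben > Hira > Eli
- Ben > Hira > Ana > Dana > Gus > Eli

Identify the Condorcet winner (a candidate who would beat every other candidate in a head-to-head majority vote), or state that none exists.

There is no Condorcet winner

Head-to-head results (7 voters total):
Ana vs Ben: Ben wins 4–3.
Ana vs Dana: Ana wins 4–3.
Ana vs Eli: Ana wins 5–2.
Ana vs Hira: Hira wins 5–2.
Ana vs Gus: Ana wins 4–3.
Ben vs Dana: Dana wins 4–3.
Ben vs Eli: Ben wins 6–1.
Ben vs Hira: Ben wins 4–3.
Ben vs Gus: Ben wins 4–3.
Dana vs Eli: Dana wins 6–1.
Dana vs Hira: Hira wins 5–2.
Dana vs Gus: Dana wins 5–2.
Eli vs Hira: Hira wins 6–1.
Eli vs Gus: Gus wins 5–2.
Hira vs Gus: Hira wins 5–2.
No candidate beats all others: Ana beats Dana beats Ben beats Ana, a majority cycle.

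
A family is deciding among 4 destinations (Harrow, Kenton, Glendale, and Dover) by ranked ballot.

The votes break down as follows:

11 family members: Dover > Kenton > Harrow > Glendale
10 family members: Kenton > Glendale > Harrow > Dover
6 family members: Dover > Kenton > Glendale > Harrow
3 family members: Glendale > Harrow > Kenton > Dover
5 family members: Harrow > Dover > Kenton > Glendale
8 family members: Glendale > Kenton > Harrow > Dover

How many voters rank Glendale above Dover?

Ballots ranking Glendale above Dover: 10+3+8 = 21.
Ballots ranking Dover above Glendale: 11+6+5 = 22.
So 21 of 43 voters prefer Glendale to Dover.

21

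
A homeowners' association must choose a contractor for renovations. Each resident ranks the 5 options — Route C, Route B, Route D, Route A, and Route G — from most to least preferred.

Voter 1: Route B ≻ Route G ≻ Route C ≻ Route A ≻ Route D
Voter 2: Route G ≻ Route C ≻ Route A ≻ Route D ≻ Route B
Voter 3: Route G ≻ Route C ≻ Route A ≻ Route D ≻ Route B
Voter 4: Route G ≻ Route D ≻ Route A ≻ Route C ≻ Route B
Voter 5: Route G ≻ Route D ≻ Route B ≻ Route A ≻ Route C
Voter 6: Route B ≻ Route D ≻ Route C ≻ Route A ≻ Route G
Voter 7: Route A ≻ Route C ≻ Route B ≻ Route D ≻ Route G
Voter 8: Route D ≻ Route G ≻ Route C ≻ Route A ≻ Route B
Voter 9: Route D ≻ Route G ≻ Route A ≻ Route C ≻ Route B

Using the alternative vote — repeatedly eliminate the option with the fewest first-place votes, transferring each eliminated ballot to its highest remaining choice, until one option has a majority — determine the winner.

Round 1: Route G 4, Route B 2, Route D 2, Route A 1, Route C 0. Route C has the fewest and is eliminated.
Round 2: Route G 4, Route B 2, Route D 2, Route A 1. Route A has the fewest and is eliminated.
Round 3: Route G 4, Route B 3, Route D 2. Route D has the fewest and is eliminated.
Round 4: Route G 6, Route B 3. Route G has a majority.

Route G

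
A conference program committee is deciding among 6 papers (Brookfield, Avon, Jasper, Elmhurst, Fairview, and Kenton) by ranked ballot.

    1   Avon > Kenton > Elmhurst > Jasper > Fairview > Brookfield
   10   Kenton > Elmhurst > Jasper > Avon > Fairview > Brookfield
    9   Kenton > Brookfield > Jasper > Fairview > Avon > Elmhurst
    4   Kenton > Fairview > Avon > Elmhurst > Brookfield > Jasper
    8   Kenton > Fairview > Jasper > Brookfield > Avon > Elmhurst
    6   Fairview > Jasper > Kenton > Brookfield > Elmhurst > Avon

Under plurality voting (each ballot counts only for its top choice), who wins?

Kenton

First-place vote totals:
  Brookfield: 0
  Avon: 1
  Jasper: 0
  Elmhurst: 0
  Fairview: 6
  Kenton: 31
Kenton has the most first-place votes.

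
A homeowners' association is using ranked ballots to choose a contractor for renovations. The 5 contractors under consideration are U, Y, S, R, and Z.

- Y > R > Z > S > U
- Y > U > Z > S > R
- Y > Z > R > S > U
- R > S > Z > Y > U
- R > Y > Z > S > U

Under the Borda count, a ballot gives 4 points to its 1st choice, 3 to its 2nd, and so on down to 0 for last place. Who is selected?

Borda scores:
  U: 0 + 3 + 0 + 0 + 0 = 3
  Y: 4 + 4 + 4 + 1 + 3 = 16
  S: 1 + 1 + 1 + 3 + 1 = 7
  R: 3 + 0 + 2 + 4 + 4 = 13
  Z: 2 + 2 + 3 + 2 + 2 = 11
Y has the highest total.

Y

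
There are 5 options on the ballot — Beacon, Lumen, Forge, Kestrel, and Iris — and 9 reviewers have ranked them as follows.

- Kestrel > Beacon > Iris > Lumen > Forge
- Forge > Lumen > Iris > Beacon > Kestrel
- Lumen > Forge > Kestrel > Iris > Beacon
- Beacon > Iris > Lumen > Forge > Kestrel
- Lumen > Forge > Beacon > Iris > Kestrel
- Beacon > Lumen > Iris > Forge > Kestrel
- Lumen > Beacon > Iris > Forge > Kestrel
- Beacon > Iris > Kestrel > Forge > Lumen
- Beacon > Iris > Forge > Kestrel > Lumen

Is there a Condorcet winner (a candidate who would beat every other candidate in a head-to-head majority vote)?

Yes

Head-to-head results (9 voters total):
Beacon vs Lumen: Beacon wins 5–4.
Beacon vs Forge: Beacon wins 6–3.
Beacon vs Kestrel: Beacon wins 7–2.
Beacon vs Iris: Beacon wins 7–2.
Lumen vs Forge: Lumen wins 6–3.
Lumen vs Kestrel: Lumen wins 6–3.
Lumen vs Iris: Lumen wins 5–4.
Forge vs Kestrel: Forge wins 7–2.
Forge vs Iris: Iris wins 6–3.
Kestrel vs Iris: Iris wins 7–2.
Beacon beats each rival — Lumen (5–4), Forge (6–3), Kestrel (7–2), Iris (7–2) — so Beacon is the Condorcet winner.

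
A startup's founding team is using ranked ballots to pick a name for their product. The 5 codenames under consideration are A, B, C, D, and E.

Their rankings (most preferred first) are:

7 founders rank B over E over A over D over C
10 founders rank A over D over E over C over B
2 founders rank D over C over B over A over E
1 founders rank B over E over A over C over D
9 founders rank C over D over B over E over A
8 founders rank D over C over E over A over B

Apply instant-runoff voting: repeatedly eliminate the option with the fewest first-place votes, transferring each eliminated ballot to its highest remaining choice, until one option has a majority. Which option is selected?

D

Round 1: A 10, D 10, C 9, B 8, E 0. E has the fewest and is eliminated.
Round 2: A 10, D 10, C 9, B 8. B has the fewest and is eliminated.
Round 3: A 18, D 10, C 9. C has the fewest and is eliminated.
Round 4: D 19, A 18. D has a majority.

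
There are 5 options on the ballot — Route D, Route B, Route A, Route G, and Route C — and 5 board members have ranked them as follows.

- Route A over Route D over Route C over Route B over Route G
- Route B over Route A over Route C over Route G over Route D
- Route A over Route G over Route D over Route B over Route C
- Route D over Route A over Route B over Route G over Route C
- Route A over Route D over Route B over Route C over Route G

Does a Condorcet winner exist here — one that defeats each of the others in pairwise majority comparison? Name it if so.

Head-to-head results (5 voters total):
Route D vs Route B: Route D wins 4–1.
Route D vs Route A: Route A wins 4–1.
Route D vs Route G: Route D wins 3–2.
Route D vs Route C: Route D wins 4–1.
Route B vs Route A: Route A wins 4–1.
Route B vs Route G: Route B wins 4–1.
Route B vs Route C: Route B wins 4–1.
Route A vs Route G: Route A wins 5–0.
Route A vs Route C: Route A wins 5–0.
Route G vs Route C: Route C wins 3–2.
Route A beats each rival — Route D (4–1), Route B (4–1), Route G (5–0), Route C (5–0) — so Route A is the Condorcet winner.

Route A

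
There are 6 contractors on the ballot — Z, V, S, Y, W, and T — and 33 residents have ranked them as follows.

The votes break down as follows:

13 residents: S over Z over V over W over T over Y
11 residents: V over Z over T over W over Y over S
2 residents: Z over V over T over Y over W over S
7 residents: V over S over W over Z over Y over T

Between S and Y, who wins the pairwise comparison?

Ballots ranking S above Y: 13+7 = 20.
Ballots ranking Y above S: 11+2 = 13.
S wins the head-to-head, 20–13.

S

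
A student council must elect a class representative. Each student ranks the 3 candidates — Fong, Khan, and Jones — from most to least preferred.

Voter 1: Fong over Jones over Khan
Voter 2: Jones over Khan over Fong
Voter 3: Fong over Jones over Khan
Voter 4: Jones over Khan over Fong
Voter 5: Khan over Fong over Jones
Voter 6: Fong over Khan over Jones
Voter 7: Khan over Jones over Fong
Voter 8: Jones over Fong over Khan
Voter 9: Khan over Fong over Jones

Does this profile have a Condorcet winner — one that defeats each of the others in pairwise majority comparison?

Head-to-head results (9 voters total):
Fong vs Khan: Khan wins 5–4.
Fong vs Jones: Fong wins 5–4.
Khan vs Jones: Jones wins 5–4.
No candidate beats all others: Fong beats Jones beats Khan beats Fong, a majority cycle.

No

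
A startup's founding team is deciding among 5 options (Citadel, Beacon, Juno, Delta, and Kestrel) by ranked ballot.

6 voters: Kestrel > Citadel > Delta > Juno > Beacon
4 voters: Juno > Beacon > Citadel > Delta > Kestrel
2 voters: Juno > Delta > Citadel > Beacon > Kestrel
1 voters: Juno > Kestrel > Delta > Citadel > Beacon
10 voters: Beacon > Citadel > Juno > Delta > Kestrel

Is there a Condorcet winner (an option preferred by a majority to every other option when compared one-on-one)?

Head-to-head results (23 voters total):
Citadel vs Beacon: Beacon wins 14–9.
Citadel vs Juno: Citadel wins 16–7.
Citadel vs Delta: Citadel wins 20–3.
Citadel vs Kestrel: Citadel wins 16–7.
Beacon vs Juno: Juno wins 13–10.
Beacon vs Delta: Beacon wins 14–9.
Beacon vs Kestrel: Beacon wins 16–7.
Juno vs Delta: Juno wins 17–6.
Juno vs Kestrel: Juno wins 17–6.
Delta vs Kestrel: Delta wins 16–7.
No candidate beats all others: Citadel beats Juno beats Beacon beats Citadel, a majority cycle.

No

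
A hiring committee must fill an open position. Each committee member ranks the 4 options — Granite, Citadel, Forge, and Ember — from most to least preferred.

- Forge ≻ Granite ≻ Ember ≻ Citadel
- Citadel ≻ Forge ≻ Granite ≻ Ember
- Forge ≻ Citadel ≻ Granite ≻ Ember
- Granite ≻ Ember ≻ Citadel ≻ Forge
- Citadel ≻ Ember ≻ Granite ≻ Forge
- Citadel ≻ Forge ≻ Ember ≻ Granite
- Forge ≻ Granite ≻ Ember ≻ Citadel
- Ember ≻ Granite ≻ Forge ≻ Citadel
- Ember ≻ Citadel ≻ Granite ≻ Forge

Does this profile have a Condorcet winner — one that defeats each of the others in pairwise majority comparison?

Head-to-head results (9 voters total):
Granite vs Citadel: Citadel wins 5–4.
Granite vs Forge: Forge wins 5–4.
Granite vs Ember: Granite wins 5–4.
Citadel vs Forge: Citadel wins 5–4.
Citadel vs Ember: Ember wins 5–4.
Forge vs Ember: Forge wins 5–4.
No candidate beats all others: Granite beats Ember beats Citadel beats Granite, a majority cycle.

No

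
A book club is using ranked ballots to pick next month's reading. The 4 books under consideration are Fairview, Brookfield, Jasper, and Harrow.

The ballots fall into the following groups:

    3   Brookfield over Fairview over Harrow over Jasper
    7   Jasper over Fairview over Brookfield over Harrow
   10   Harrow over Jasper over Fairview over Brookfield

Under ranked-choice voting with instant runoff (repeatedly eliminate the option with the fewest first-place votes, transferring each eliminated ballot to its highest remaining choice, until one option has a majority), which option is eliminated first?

Round 1: Harrow 10, Jasper 7, Brookfield 3, Fairview 0. Fairview has the fewest and is eliminated.
Round 2: Harrow 10, Jasper 7, Brookfield 3. Brookfield has the fewest and is eliminated.
Round 3: Harrow 13, Jasper 7. Harrow has a majority.

Fairview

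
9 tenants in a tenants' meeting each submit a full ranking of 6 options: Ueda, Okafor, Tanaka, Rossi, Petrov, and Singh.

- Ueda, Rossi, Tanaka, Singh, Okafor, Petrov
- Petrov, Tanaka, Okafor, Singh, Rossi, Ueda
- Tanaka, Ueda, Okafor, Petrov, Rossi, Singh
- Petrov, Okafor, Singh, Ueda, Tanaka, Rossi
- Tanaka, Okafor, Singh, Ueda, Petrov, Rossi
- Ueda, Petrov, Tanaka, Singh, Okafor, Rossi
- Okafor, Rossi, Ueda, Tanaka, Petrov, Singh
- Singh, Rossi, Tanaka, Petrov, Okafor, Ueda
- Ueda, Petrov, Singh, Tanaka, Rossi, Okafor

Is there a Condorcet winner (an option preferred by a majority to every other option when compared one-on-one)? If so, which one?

Head-to-head results (9 voters total):
Ueda vs Okafor: Okafor wins 5–4.
Ueda vs Tanaka: Ueda wins 5–4.
Ueda vs Rossi: Ueda wins 6–3.
Ueda vs Petrov: Ueda wins 6–3.
Ueda vs Singh: Ueda wins 5–4.
Okafor vs Tanaka: Tanaka wins 7–2.
Okafor vs Rossi: Okafor wins 6–3.
Okafor vs Petrov: Petrov wins 5–4.
Okafor vs Singh: Okafor wins 5–4.
Tanaka vs Rossi: Tanaka wins 6–3.
Tanaka vs Petrov: Tanaka wins 5–4.
Tanaka vs Singh: Tanaka wins 6–3.
Rossi vs Petrov: Petrov wins 6–3.
Rossi vs Singh: Singh wins 6–3.
Petrov vs Singh: Petrov wins 6–3.
No candidate beats all others: Ueda beats Tanaka beats Okafor beats Ueda, a majority cycle.

None — there is no Condorcet winner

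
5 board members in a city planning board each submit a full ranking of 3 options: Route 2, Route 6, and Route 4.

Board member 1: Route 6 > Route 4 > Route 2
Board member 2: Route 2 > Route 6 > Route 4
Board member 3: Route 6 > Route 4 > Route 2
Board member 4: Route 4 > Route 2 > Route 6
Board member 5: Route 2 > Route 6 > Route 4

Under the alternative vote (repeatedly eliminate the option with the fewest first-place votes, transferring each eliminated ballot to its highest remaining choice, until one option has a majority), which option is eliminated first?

Route 4

Round 1: Route 2 2, Route 6 2, Route 4 1. Route 4 has the fewest and is eliminated.
Round 2: Route 2 3, Route 6 2. Route 2 has a majority.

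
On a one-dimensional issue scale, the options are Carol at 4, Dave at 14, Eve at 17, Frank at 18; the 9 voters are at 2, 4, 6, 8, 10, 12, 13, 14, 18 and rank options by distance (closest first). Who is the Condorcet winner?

With single-peaked preferences on a line, the Condorcet winner is the candidate closest to the median voter.
The median voter (position 10) is closest to Dave at 14.
Check: Dave vs Eve — voters closer to Dave: 8 of 9.

Dave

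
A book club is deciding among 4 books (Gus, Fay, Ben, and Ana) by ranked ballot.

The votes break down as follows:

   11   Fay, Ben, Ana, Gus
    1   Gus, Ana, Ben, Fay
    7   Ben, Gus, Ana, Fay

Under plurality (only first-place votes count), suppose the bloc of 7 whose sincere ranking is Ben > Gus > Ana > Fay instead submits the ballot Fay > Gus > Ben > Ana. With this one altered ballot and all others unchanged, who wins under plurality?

Fay

First-place totals with the altered ballot: Gus 1, Fay 18, Ben 0, Ana 0.
The winner is unchanged: still Fay.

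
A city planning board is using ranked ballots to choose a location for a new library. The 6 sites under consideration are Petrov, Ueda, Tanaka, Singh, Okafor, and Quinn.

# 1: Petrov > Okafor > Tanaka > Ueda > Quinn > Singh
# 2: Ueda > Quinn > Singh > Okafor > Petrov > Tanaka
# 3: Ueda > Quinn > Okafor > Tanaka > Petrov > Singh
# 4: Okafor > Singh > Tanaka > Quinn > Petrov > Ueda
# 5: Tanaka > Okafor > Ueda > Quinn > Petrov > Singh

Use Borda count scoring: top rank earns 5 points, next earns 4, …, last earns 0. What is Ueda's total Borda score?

15

Borda scores:
  Petrov: 5 + 1 + 1 + 1 + 1 = 9
  Ueda: 2 + 5 + 5 + 0 + 3 = 15
  Tanaka: 3 + 0 + 2 + 3 + 5 = 13
  Singh: 0 + 3 + 0 + 4 + 0 = 7
  Okafor: 4 + 2 + 3 + 5 + 4 = 18
  Quinn: 1 + 4 + 4 + 2 + 2 = 13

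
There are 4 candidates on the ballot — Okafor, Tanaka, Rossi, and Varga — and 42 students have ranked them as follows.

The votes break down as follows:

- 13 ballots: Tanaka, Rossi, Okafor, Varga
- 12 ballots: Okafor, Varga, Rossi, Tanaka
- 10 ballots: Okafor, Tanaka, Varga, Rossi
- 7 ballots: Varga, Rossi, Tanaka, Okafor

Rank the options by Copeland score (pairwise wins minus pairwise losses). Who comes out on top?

Okafor

Pairwise results:
  Okafor vs Tanaka: Okafor wins 22–20.
  Okafor vs Rossi: Okafor wins 22–20.
  Okafor vs Varga: Okafor wins 35–7.
  Tanaka vs Rossi: Tanaka wins 23–19.
  Tanaka vs Varga: Tanaka wins 23–19.
  Rossi vs Varga: Varga wins 29–13.
Copeland scores (wins − losses):
  Okafor: 3 − 0 = 3
  Tanaka: 2 − 1 = 1
  Rossi: 0 − 3 = -3
  Varga: 1 − 2 = -1
Okafor has the best Copeland score.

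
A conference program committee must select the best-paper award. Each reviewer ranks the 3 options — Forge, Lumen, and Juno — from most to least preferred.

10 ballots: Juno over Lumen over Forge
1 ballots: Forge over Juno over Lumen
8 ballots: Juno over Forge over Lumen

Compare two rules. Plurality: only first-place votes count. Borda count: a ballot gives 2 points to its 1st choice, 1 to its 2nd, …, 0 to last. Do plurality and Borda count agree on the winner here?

Yes

Plurality first-place counts: Forge 1, Lumen 0, Juno 18 → Juno.
Borda totals: Forge 10, Lumen 10, Juno 37 → Juno.
The two rules agree on Juno.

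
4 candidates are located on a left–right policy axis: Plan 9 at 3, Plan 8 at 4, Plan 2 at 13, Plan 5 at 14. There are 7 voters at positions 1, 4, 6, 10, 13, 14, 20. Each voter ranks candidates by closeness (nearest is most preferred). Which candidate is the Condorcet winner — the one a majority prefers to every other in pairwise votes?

Plan 2

With single-peaked preferences on a line, the Condorcet winner is the candidate closest to the median voter.
The median voter (position 10) is closest to Plan 2 at 13.
Check: Plan 2 vs Plan 8 — voters closer to Plan 2: 4 of 7.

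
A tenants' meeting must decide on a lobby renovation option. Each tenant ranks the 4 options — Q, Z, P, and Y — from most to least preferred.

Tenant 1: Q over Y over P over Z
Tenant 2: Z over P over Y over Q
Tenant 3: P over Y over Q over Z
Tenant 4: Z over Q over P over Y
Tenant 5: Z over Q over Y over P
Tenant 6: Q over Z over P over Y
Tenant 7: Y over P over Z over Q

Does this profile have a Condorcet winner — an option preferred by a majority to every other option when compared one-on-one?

Yes

Head-to-head results (7 voters total):
Q vs Z: Z wins 4–3.
Q vs P: Q wins 4–3.
Q vs Y: Q wins 4–3.
Z vs P: Z wins 4–3.
Z vs Y: Z wins 4–3.
P vs Y: P wins 4–3.
Z beats each rival — Q (4–3), P (4–3), Y (4–3) — so Z is the Condorcet winner.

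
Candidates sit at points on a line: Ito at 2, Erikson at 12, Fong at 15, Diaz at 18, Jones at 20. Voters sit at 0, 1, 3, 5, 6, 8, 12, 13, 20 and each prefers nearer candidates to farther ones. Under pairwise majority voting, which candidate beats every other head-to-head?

With single-peaked preferences on a line, the Condorcet winner is the candidate closest to the median voter.
The median voter (position 6) is closest to Ito at 2.
Check: Ito vs Diaz — voters closer to Ito: 6 of 9.

Ito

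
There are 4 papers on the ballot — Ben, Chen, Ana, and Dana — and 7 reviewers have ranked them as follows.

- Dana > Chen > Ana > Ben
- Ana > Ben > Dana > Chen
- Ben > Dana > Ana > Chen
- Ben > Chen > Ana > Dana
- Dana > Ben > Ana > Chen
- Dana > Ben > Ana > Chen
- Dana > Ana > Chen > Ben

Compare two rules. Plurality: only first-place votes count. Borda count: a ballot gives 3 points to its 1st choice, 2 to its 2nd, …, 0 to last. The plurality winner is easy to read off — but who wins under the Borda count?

Plurality first-place counts: Ben 2, Chen 0, Ana 1, Dana 4 → Dana.
Borda totals: Ben 12, Chen 5, Ana 10, Dana 15 → Dana.

Dana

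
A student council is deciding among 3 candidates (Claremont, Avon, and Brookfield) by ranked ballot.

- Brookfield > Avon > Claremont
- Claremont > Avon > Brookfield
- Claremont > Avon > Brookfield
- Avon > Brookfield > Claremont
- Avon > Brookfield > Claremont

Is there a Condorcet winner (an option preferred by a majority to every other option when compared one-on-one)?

Head-to-head results (5 voters total):
Claremont vs Avon: Avon wins 3–2.
Claremont vs Brookfield: Brookfield wins 3–2.
Avon vs Brookfield: Avon wins 4–1.
Avon beats each rival — Claremont (3–2), Brookfield (4–1) — so Avon is the Condorcet winner.

Yes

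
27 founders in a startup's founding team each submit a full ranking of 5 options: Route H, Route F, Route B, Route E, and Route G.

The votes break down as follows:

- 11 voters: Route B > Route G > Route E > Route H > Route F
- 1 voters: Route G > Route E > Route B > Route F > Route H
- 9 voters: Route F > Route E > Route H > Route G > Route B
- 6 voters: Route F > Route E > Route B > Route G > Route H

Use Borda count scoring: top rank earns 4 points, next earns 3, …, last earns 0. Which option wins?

Borda scores:
  Route H: 11·1 + 0 + 9·2 + 6·0 = 29
  Route F: 11·0 + 1 + 9·4 + 6·4 = 61
  Route B: 11·4 + 2 + 9·0 + 6·2 = 58
  Route E: 11·2 + 3 + 9·3 + 6·3 = 70
  Route G: 11·3 + 4 + 9·1 + 6·1 = 52
Route E has the highest total.

Route E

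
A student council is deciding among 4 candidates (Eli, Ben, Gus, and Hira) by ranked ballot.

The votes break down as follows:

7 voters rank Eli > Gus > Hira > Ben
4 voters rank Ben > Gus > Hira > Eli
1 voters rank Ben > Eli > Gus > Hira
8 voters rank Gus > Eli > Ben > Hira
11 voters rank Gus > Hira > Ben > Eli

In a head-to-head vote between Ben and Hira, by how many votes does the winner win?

Ballots ranking Ben above Hira: 4+1+8 = 13.
Ballots ranking Hira above Ben: 7+11 = 18.
Hira wins 18–13, a margin of 5.

5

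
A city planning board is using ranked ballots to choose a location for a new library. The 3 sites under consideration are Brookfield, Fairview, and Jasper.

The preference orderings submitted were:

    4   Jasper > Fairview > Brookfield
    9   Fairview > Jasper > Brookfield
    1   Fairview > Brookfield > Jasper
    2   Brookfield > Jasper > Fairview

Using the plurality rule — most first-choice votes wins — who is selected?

First-place vote totals:
  Brookfield: 2
  Fairview: 10
  Jasper: 4
Fairview has the most first-place votes.

Fairview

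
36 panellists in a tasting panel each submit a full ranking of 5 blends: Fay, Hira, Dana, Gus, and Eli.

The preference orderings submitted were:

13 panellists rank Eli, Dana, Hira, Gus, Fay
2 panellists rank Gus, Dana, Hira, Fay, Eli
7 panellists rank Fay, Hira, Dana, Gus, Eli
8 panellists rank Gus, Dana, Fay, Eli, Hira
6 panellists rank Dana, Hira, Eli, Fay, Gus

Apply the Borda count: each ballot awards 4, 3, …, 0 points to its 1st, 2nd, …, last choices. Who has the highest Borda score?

Dana

Borda scores:
  Fay: 13·0 + 2·1 + 7·4 + 8·2 + 6·1 = 52
  Hira: 13·2 + 2·2 + 7·3 + 8·0 + 6·3 = 69
  Dana: 13·3 + 2·3 + 7·2 + 8·3 + 6·4 = 107
  Gus: 13·1 + 2·4 + 7·1 + 8·4 + 6·0 = 60
  Eli: 13·4 + 2·0 + 7·0 + 8·1 + 6·2 = 72
Dana has the highest total.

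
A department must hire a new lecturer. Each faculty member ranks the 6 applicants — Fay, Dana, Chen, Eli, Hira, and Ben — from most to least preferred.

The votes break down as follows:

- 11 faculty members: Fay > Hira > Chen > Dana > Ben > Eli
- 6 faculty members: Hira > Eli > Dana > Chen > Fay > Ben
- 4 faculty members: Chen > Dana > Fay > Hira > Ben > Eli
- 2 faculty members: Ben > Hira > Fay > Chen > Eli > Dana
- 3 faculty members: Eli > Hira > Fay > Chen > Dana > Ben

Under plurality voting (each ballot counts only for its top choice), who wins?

First-place vote totals:
  Fay: 11
  Dana: 0
  Chen: 4
  Eli: 3
  Hira: 6
  Ben: 2
Fay has the most first-place votes.

Fay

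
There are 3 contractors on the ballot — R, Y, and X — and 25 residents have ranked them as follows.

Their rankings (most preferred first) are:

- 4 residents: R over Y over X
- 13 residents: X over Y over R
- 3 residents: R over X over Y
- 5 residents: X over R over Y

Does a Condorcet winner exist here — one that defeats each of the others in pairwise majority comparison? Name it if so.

Head-to-head results (25 voters total):
R vs Y: Y wins 13–12.
R vs X: X wins 18–7.
Y vs X: X wins 21–4.
X beats each rival — R (18–7), Y (21–4) — so X is the Condorcet winner.

X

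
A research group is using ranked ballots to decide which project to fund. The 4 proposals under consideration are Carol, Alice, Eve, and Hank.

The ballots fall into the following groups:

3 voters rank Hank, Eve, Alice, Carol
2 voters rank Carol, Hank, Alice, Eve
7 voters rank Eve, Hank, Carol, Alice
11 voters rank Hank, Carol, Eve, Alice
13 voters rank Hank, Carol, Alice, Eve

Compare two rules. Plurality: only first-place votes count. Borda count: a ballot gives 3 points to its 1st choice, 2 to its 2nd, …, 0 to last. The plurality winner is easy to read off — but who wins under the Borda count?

Hank

Plurality first-place counts: Carol 2, Alice 0, Eve 7, Hank 27 → Hank.
Borda totals: Carol 61, Alice 18, Eve 38, Hank 99 → Hank.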